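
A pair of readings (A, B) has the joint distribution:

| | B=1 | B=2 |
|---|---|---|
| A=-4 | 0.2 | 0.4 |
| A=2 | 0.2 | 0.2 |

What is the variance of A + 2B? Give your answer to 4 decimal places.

8.6400

E[A] = -1.6,  E[B] = 1.6,  E[AB] = -2.8
var(A) = 11.2 − (-1.6)² = 8.64;  var(B) = 2.8 − (1.6)² = 0.24
cov(A,B) = -2.8 − (-1.6)(1.6) = -0.24
var(A + 2B) = (1)²·8.64 + (2)²·0.24 + 2·(1)·(2)·-0.24 = 8.64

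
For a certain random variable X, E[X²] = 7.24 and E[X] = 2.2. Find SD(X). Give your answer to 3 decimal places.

V(X) = 7.24 − (2.2)² = 2.4
SD(X) = √2.4 ≈ 1.549

1.549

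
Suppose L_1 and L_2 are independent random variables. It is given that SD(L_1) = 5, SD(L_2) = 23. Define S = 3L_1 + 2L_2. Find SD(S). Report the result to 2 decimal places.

48.38

Var(L_1) = 25, Var(L_2) = 529
By independence, Var(S) = (3)²Var(L_1) + (2)²Var(L_2)
= (3)²·25 + (2)²·529 = 2341
SD(S) = √2341 ≈ 48.38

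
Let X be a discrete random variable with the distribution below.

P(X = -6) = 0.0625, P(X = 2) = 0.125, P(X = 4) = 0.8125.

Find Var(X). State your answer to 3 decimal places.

E[X] = (-6)(0.0625) + (2)(0.125) + (4)(0.8125) = 3.125
E[X²] = (-6)²(0.0625) + (2)²(0.125) + (4)²(0.8125) = 15.75
Var(X) = E[X²] − (E[X])² = 15.75 − (3.125)² = 5.984375

5.984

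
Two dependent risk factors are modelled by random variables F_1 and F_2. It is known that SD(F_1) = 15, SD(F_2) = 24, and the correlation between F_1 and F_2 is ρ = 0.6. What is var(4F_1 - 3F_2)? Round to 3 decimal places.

3600.000

var(F_1) = (15)² = 225;  var(F_2) = (24)² = 576
Cov(F_1,F_2) = ρ·SD(F_1)·SD(F_2) = 0.6·15·24 = 216
var(4F_1 - 3F_2) = (4)²·var(F_1) + (-3)²·var(F_2) + 2·(4)·(-3)·Cov(F_1,F_2)
= 16·225 + 9·576 + -24·216 = 3600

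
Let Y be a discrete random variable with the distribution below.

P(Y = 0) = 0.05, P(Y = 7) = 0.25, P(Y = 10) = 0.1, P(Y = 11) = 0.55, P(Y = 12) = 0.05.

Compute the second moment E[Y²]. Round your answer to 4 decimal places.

96.0000

E[Y²] = (0)²(0.05) + (7)²(0.25) + (10)²(0.1) + (11)²(0.55) + (12)²(0.05) = 96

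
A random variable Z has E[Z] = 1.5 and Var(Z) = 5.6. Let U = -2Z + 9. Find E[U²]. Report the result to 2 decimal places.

58.40

E[-2Z + 9] = -2·1.5 + 9 = 6
Var(-2Z + 9) = (-2)²·5.6 = 22.4
E[U²] = Var(U) + (E[U])² = 22.4 + (6)² = 58.4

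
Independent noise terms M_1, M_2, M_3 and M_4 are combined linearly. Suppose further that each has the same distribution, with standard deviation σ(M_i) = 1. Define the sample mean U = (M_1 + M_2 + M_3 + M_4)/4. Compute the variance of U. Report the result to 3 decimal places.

var(M_i) = (1)² = 1
By independence, var(U) = (0.25)²var(M_1) + (0.25)²var(M_2) + (0.25)²var(M_3) + (0.25)²var(M_4)
= (0.25)²·1 + (0.25)²·1 + (0.25)²·1 + (0.25)²·1 = 0.25

0.250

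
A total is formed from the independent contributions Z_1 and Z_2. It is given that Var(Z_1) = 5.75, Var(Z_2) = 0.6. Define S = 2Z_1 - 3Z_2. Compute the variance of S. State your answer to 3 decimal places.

28.400

By independence, Var(S) = (2)²Var(Z_1) + (-3)²Var(Z_2)
= (2)²·5.75 + (-3)²·0.6 = 28.4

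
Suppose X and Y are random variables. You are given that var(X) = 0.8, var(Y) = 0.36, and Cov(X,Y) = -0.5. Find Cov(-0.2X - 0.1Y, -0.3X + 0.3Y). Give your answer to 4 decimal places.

Cov(-0.2X - 0.1Y, -0.3X + 0.3Y) = (-0.2)(-0.3)var(X) + (-0.1)(0.3)var(Y) + [(-0.2)(0.3) + (-0.1)(-0.3)]Cov(X,Y)
= 0.06·0.8 + -0.03·0.36 + -0.03·-0.5 = 0.0522

0.0522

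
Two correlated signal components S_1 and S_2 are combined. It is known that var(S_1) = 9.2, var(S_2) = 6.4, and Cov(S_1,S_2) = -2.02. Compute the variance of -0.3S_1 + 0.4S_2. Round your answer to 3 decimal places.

2.337

var(-0.3S_1 + 0.4S_2) = (-0.3)²·var(S_1) + (0.4)²·var(S_2) + 2·(-0.3)·(0.4)·Cov(S_1,S_2)
= 0.09·9.2 + 0.16·6.4 + -0.24·-2.02 = 2.3368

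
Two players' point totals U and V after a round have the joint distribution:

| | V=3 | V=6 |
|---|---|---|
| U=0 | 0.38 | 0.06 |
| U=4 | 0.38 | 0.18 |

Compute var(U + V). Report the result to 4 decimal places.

E[U] = 2.24,  E[V] = 3.72,  E[UV] = 8.88
var(U) = 8.96 − (2.24)² = 3.9424;  var(V) = 15.48 − (3.72)² = 1.6416
Cov(U,V) = 8.88 − (2.24)(3.72) = 0.5472
var(U + V) = (1)²·3.9424 + (1)²·1.6416 + 2·(1)·(1)·0.5472 = 6.6784

6.6784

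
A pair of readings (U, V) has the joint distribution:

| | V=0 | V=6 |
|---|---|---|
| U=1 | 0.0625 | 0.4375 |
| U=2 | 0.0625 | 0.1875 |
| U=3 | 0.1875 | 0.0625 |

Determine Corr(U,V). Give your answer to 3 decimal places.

E[U] = 1.75,  E[V] = 4.125
E[UV] = 6
Cov(U,V) = E[UV] − E[U]E[V] = 6 − (1.75)(4.125) = -1.21875
Var(U) = 0.6875,  Var(V) = 7.734375
ρ = -1.21875 / √(0.6875·7.734375) ≈ -0.529

-0.529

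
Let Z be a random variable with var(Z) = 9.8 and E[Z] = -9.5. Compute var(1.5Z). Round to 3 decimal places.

var(1.5Z) = (1.5)²·var(Z) = 2.25·9.8 = 22.05

22.050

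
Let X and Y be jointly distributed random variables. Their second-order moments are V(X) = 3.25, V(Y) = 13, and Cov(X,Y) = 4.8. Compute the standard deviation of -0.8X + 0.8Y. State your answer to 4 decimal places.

2.0630

V(-0.8X + 0.8Y) = (-0.8)²·V(X) + (0.8)²·V(Y) + 2·(-0.8)·(0.8)·Cov(X,Y)
= 0.64·3.25 + 0.64·13 + -1.28·4.8 = 4.256
SD(-0.8X + 0.8Y) = √4.256 ≈ 2.0630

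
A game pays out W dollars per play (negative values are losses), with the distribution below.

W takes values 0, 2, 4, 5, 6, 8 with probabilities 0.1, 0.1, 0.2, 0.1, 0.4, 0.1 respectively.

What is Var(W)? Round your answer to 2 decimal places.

4.81

E[W] = (0)(0.1) + (2)(0.1) + (4)(0.2) + (5)(0.1) + (6)(0.4) + (8)(0.1) = 4.7
E[W²] = (0)²(0.1) + (2)²(0.1) + (4)²(0.2) + (5)²(0.1) + (6)²(0.4) + (8)²(0.1) = 26.9
Var(W) = E[W²] − (E[W])² = 26.9 − (4.7)² = 4.81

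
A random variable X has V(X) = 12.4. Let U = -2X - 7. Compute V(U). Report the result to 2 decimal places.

49.60

V(-2X - 7) = (-2)²·V(X) = 4·12.4 = 49.6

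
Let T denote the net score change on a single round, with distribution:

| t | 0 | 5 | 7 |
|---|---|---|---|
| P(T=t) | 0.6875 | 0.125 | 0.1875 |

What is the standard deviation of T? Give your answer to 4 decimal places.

E[T] = (0)(0.6875) + (5)(0.125) + (7)(0.1875) = 1.9375
E[T²] = (0)²(0.6875) + (5)²(0.125) + (7)²(0.1875) = 12.3125
Var(T) = E[T²] − (E[T])² = 12.3125 − (1.9375)² = 8.55859375
SD(T) = √8.55859375 ≈ 2.9255

2.9255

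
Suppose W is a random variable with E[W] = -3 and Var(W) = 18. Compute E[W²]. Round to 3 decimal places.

27.000

E[W²] = Var(W) + (E[W])² = 18 + (-3)² = 27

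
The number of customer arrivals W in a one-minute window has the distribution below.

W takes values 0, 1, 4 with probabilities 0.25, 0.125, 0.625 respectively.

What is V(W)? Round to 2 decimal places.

3.23

E[W] = (0)(0.25) + (1)(0.125) + (4)(0.625) = 2.625
E[W²] = (0)²(0.25) + (1)²(0.125) + (4)²(0.625) = 10.125
V(W) = E[W²] − (E[W])² = 10.125 − (2.625)² = 3.234375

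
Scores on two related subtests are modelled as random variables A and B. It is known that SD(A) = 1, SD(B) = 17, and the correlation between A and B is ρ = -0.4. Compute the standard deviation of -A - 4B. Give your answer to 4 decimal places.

67.6062

Var(A) = (1)² = 1;  Var(B) = (17)² = 289
cov(A,B) = ρ·SD(A)·SD(B) = -0.4·1·17 = -6.8
Var(-A - 4B) = (-1)²·Var(A) + (-4)²·Var(B) + 2·(-1)·(-4)·cov(A,B)
= 1·1 + 16·289 + 8·-6.8 = 4570.6
SD(-A - 4B) = √4570.6 ≈ 67.6062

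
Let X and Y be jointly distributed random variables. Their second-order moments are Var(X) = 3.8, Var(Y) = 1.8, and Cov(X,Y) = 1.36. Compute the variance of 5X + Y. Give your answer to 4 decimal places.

Var(5X + Y) = (5)²·Var(X) + (1)²·Var(Y) + 2·(5)·(1)·Cov(X,Y)
= 25·3.8 + 1·1.8 + 10·1.36 = 110.4

110.4000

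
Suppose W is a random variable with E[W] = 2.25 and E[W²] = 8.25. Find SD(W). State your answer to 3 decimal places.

Var(W) = 8.25 − (2.25)² = 3.1875
SD(W) = √3.1875 ≈ 1.785

1.785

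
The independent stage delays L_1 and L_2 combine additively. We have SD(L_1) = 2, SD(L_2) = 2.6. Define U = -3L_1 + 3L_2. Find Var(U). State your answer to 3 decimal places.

96.840

Var(L_1) = 4, Var(L_2) = 6.76
By independence, Var(U) = (-3)²Var(L_1) + (3)²Var(L_2)
= (-3)²·4 + (3)²·6.76 = 96.84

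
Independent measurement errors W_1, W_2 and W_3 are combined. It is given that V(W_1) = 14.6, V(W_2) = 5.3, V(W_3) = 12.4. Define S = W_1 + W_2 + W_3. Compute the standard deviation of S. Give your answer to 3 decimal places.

5.683

By independence, V(S) = (1)²V(W_1) + (1)²V(W_2) + (1)²V(W_3)
= (1)²·14.6 + (1)²·5.3 + (1)²·12.4 = 32.3
SD(S) = √32.3 ≈ 5.683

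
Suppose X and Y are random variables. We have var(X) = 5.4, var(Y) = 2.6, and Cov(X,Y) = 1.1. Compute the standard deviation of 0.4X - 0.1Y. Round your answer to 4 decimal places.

var(0.4X - 0.1Y) = (0.4)²·var(X) + (-0.1)²·var(Y) + 2·(0.4)·(-0.1)·Cov(X,Y)
= 0.16·5.4 + 0.01·2.6 + -0.08·1.1 = 0.802
sd(0.4X - 0.1Y) = √0.802 ≈ 0.8955

0.8955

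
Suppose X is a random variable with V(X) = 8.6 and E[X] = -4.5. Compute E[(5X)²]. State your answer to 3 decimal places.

721.250

E[5X] = 5·-4.5 = -22.5
V(5X) = (5)²·8.6 = 215
E[(5X)²] = V((5X)) + (E[(5X)])² = 215 + (-22.5)² = 721.25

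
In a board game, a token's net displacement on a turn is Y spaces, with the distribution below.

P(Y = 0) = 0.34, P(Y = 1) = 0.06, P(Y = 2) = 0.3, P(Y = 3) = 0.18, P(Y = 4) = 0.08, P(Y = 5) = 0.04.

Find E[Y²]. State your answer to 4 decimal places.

5.1600

E[Y²] = (0)²(0.34) + (1)²(0.06) + (2)²(0.3) + (3)²(0.18) + (4)²(0.08) + (5)²(0.04) = 5.16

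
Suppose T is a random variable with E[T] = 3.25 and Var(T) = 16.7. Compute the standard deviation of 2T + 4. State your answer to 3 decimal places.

Var(2T + 4) = (2)²·16.7 = 66.8
SD(2T + 4) = √66.8 ≈ 8.173

8.173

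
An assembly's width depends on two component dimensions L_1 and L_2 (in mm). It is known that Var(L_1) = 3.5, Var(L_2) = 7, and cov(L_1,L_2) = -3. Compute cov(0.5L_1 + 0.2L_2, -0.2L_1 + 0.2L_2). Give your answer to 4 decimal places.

-0.2500

cov(0.5L_1 + 0.2L_2, -0.2L_1 + 0.2L_2) = (0.5)(-0.2)Var(L_1) + (0.2)(0.2)Var(L_2) + [(0.5)(0.2) + (0.2)(-0.2)]cov(L_1,L_2)
= -0.1·3.5 + 0.04·7 + 0.06·-3 = -0.25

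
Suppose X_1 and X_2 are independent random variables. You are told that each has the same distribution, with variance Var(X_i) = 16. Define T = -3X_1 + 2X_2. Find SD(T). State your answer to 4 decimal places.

14.4222

By independence, Var(T) = (-3)²Var(X_1) + (2)²Var(X_2)
= (-3)²·16 + (2)²·16 = 208
SD(T) = √208 ≈ 14.4222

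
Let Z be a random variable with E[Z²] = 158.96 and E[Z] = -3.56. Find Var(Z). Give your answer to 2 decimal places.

Var(Z) = 158.96 − (-3.56)² = 146.2864

146.29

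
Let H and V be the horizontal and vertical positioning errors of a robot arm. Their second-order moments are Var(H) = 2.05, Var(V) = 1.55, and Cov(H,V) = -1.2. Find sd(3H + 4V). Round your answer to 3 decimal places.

3.801

Var(3H + 4V) = (3)²·Var(H) + (4)²·Var(V) + 2·(3)·(4)·Cov(H,V)
= 9·2.05 + 16·1.55 + 24·-1.2 = 14.45
sd(3H + 4V) = √14.45 ≈ 3.801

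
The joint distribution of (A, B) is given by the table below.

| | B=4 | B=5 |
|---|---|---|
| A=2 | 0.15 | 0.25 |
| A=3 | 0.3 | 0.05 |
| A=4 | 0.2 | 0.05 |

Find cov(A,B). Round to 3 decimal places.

-0.148

E[A] = 2.85,  E[B] = 4.35
E[AB] = 12.25
cov(A,B) = E[AB] − E[A]E[B] = 12.25 − (2.85)(4.35) = -0.1475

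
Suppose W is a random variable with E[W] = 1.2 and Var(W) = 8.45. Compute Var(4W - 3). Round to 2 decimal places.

135.20

Var(4W - 3) = (4)²·Var(W) = 16·8.45 = 135.2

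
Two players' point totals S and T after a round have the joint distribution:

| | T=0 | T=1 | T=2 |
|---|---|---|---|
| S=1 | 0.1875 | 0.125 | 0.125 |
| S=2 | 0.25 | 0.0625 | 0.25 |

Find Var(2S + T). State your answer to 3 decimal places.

E[S] = 1.5625,  E[T] = 0.9375,  E[ST] = 1.5
Var(S) = 2.6875 − (1.5625)² = 0.24609375;  Var(T) = 1.6875 − (0.9375)² = 0.80859375
Cov(S,T) = 1.5 − (1.5625)(0.9375) = 0.03515625
Var(2S + T) = (2)²·0.24609375 + (1)²·0.80859375 + 2·(2)·(1)·0.03515625 = 1.93359375

1.934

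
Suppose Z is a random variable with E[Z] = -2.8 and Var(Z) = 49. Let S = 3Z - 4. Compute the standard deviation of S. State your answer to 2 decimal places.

21.00

Var(3Z - 4) = (3)²·49 = 441
sd(S) = √441 ≈ 21.00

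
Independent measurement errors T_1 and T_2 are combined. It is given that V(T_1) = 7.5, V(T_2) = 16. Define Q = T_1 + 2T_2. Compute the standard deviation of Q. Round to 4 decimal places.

By independence, V(Q) = (1)²V(T_1) + (2)²V(T_2)
= (1)²·7.5 + (2)²·16 = 71.5
SD(Q) = √71.5 ≈ 8.4558

8.4558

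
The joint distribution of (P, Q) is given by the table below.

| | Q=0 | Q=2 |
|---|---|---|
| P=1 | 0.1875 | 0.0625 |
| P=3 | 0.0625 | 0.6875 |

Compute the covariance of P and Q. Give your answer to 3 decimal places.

0.500

E[P] = 2.5,  E[Q] = 1.5
E[PQ] = 4.25
Cov(P,Q) = E[PQ] − E[P]E[Q] = 4.25 − (2.5)(1.5) = 0.5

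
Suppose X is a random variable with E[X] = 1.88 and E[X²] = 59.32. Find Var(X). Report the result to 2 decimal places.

Var(X) = 59.32 − (1.88)² = 55.7856

55.79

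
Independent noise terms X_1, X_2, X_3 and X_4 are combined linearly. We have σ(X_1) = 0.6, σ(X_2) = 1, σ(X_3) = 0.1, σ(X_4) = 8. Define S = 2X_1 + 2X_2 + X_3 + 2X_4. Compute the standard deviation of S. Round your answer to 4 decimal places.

16.1694

V(X_1) = 0.36, V(X_2) = 1, V(X_3) = 0.01, V(X_4) = 64
By independence, V(S) = (2)²V(X_1) + (2)²V(X_2) + (1)²V(X_3) + (2)²V(X_4)
= (2)²·0.36 + (2)²·1 + (1)²·0.01 + (2)²·64 = 261.45
σ(S) = √261.45 ≈ 16.1694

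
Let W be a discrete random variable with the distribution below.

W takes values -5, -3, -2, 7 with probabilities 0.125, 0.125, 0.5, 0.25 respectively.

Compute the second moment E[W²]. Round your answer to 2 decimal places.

18.50

E[W²] = (-5)²(0.125) + (-3)²(0.125) + (-2)²(0.5) + (7)²(0.25) = 18.5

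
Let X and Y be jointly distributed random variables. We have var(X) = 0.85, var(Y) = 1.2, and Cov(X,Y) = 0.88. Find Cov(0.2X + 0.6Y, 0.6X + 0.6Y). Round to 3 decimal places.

0.956

Cov(0.2X + 0.6Y, 0.6X + 0.6Y) = (0.2)(0.6)var(X) + (0.6)(0.6)var(Y) + [(0.2)(0.6) + (0.6)(0.6)]Cov(X,Y)
= 0.12·0.85 + 0.36·1.2 + 0.48·0.88 = 0.9564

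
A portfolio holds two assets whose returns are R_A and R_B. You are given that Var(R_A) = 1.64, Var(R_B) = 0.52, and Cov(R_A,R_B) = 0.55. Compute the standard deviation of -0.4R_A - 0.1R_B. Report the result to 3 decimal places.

0.558

Var(-0.4R_A - 0.1R_B) = (-0.4)²·Var(R_A) + (-0.1)²·Var(R_B) + 2·(-0.4)·(-0.1)·Cov(R_A,R_B)
= 0.16·1.64 + 0.01·0.52 + 0.08·0.55 = 0.3116
sd(-0.4R_A - 0.1R_B) = √0.3116 ≈ 0.558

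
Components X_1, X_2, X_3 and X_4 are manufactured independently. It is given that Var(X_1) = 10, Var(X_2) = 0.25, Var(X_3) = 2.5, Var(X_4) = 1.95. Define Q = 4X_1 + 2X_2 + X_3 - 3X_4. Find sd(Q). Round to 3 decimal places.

13.455

By independence, Var(Q) = (4)²Var(X_1) + (2)²Var(X_2) + (1)²Var(X_3) + (-3)²Var(X_4)
= (4)²·10 + (2)²·0.25 + (1)²·2.5 + (-3)²·1.95 = 181.05
sd(Q) = √181.05 ≈ 13.455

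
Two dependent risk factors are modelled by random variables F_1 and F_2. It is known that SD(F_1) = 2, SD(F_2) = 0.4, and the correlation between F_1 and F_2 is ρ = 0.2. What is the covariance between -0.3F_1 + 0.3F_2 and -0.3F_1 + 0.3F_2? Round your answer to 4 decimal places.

Var(F_1) = (2)² = 4;  Var(F_2) = (0.4)² = 0.16
Cov(F_1,F_2) = ρ·SD(F_1)·SD(F_2) = 0.2·2·0.4 = 0.16
Cov(-0.3F_1 + 0.3F_2, -0.3F_1 + 0.3F_2) = (-0.3)(-0.3)Var(F_1) + (0.3)(0.3)Var(F_2) + [(-0.3)(0.3) + (0.3)(-0.3)]Cov(F_1,F_2)
= 0.09·4 + 0.09·0.16 + -0.18·0.16 = 0.3456

0.3456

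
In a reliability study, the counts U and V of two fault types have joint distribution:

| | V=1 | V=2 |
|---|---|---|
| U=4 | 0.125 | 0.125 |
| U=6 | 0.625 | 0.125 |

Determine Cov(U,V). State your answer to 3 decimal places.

-0.125

E[U] = 5.5,  E[V] = 1.25
E[UV] = 6.75
Cov(U,V) = E[UV] − E[U]E[V] = 6.75 − (5.5)(1.25) = -0.125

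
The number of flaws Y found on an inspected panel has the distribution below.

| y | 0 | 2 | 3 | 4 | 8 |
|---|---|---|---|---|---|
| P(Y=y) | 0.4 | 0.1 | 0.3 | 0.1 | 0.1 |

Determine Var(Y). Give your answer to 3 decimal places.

E[Y] = (0)(0.4) + (2)(0.1) + (3)(0.3) + (4)(0.1) + (8)(0.1) = 2.3
E[Y²] = (0)²(0.4) + (2)²(0.1) + (3)²(0.3) + (4)²(0.1) + (8)²(0.1) = 11.1
Var(Y) = E[Y²] − (E[Y])² = 11.1 − (2.3)² = 5.81

5.810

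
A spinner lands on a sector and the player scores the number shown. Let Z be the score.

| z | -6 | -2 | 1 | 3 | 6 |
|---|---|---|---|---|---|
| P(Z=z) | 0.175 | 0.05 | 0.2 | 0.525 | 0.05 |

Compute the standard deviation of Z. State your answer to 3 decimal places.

E[Z] = (-6)(0.175) + (-2)(0.05) + (1)(0.2) + (3)(0.525) + (6)(0.05) = 0.925
E[Z²] = (-6)²(0.175) + (-2)²(0.05) + (1)²(0.2) + (3)²(0.525) + (6)²(0.05) = 13.225
Var(Z) = E[Z²] − (E[Z])² = 13.225 − (0.925)² = 12.369375
SD(Z) = √12.369375 ≈ 3.517

3.517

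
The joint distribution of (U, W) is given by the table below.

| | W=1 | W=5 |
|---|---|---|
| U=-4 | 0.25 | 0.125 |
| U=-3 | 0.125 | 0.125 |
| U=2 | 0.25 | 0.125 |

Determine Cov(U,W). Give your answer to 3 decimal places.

E[U] = -1.5,  E[W] = 2.5
E[UW] = -4
Cov(U,W) = E[UW] − E[U]E[W] = -4 − (-1.5)(2.5) = -0.25

-0.250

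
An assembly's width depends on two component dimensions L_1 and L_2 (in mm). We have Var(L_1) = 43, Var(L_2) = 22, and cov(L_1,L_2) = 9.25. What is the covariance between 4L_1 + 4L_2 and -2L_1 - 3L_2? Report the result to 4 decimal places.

cov(4L_1 + 4L_2, -2L_1 - 3L_2) = (4)(-2)Var(L_1) + (4)(-3)Var(L_2) + [(4)(-3) + (4)(-2)]cov(L_1,L_2)
= -8·43 + -12·22 + -20·9.25 = -793

-793.0000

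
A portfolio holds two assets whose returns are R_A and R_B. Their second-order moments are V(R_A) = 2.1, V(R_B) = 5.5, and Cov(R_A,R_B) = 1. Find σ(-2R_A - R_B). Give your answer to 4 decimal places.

4.2308

V(-2R_A - R_B) = (-2)²·V(R_A) + (-1)²·V(R_B) + 2·(-2)·(-1)·Cov(R_A,R_B)
= 4·2.1 + 1·5.5 + 4·1 = 17.9
σ(-2R_A - R_B) = √17.9 ≈ 4.2308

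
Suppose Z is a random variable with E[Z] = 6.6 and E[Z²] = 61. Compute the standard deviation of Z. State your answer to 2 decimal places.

4.18

V(Z) = 61 − (6.6)² = 17.44
SD(Z) = √17.44 ≈ 4.18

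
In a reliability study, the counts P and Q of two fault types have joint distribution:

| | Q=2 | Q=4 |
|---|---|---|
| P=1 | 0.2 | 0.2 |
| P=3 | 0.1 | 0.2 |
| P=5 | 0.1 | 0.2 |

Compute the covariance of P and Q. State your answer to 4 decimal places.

0.2400

E[P] = 2.8,  E[Q] = 3.2
E[PQ] = 9.2
Cov(P,Q) = E[PQ] − E[P]E[Q] = 9.2 − (2.8)(3.2) = 0.24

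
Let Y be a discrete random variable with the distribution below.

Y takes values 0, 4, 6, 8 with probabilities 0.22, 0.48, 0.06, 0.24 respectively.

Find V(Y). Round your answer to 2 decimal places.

E[Y] = (0)(0.22) + (4)(0.48) + (6)(0.06) + (8)(0.24) = 4.2
E[Y²] = (0)²(0.22) + (4)²(0.48) + (6)²(0.06) + (8)²(0.24) = 25.2
V(Y) = E[Y²] − (E[Y])² = 25.2 − (4.2)² = 7.56

7.56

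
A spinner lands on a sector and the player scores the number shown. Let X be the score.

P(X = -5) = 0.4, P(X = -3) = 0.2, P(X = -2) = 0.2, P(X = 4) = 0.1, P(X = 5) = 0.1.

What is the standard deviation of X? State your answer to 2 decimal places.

3.51

E[X] = (-5)(0.4) + (-3)(0.2) + (-2)(0.2) + (4)(0.1) + (5)(0.1) = -2.1
E[X²] = (-5)²(0.4) + (-3)²(0.2) + (-2)²(0.2) + (4)²(0.1) + (5)²(0.1) = 16.7
Var(X) = E[X²] − (E[X])² = 16.7 − (-2.1)² = 12.29
SD(X) = √12.29 ≈ 3.51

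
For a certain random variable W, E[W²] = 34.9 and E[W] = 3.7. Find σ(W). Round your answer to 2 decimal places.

4.61

var(W) = 34.9 − (3.7)² = 21.21
σ(W) = √21.21 ≈ 4.61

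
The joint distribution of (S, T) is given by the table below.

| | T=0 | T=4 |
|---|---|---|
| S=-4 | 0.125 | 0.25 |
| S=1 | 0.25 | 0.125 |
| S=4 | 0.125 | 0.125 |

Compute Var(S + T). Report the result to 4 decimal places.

E[S] = -0.125,  E[T] = 2,  E[ST] = -1.5
Var(S) = 10.375 − (-0.125)² = 10.359375;  Var(T) = 8 − (2)² = 4
Cov(S,T) = -1.5 − (-0.125)(2) = -1.25
Var(S + T) = (1)²·10.359375 + (1)²·4 + 2·(1)·(1)·-1.25 = 11.859375

11.8594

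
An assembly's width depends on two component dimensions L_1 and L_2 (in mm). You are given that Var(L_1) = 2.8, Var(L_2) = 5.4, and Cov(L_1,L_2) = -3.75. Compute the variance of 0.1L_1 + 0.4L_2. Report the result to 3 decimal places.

Var(0.1L_1 + 0.4L_2) = (0.1)²·Var(L_1) + (0.4)²·Var(L_2) + 2·(0.1)·(0.4)·Cov(L_1,L_2)
= 0.01·2.8 + 0.16·5.4 + 0.08·-3.75 = 0.592

0.592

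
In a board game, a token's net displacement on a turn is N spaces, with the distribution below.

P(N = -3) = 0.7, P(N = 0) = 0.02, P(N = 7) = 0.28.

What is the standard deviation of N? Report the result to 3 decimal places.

E[N] = (-3)(0.7) + (0)(0.02) + (7)(0.28) = -0.14
E[N²] = (-3)²(0.7) + (0)²(0.02) + (7)²(0.28) = 20.02
V(N) = E[N²] − (E[N])² = 20.02 − (-0.14)² = 20.0004
sd(N) = √20.0004 ≈ 4.472

4.472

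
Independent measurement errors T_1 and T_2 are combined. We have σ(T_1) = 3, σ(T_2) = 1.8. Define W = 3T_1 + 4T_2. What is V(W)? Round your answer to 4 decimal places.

V(T_1) = 9, V(T_2) = 3.24
By independence, V(W) = (3)²V(T_1) + (4)²V(T_2)
= (3)²·9 + (4)²·3.24 = 132.84

132.8400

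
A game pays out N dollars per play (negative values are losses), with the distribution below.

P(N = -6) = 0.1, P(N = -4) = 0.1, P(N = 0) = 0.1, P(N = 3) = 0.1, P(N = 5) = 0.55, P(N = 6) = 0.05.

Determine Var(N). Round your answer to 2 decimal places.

E[N] = (-6)(0.1) + (-4)(0.1) + (0)(0.1) + (3)(0.1) + (5)(0.55) + (6)(0.05) = 2.35
E[N²] = (-6)²(0.1) + (-4)²(0.1) + (0)²(0.1) + (3)²(0.1) + (5)²(0.55) + (6)²(0.05) = 21.65
Var(N) = E[N²] − (E[N])² = 21.65 − (2.35)² = 16.1275

16.13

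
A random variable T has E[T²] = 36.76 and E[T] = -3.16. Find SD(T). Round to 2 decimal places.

5.17

V(T) = 36.76 − (-3.16)² = 26.7744
SD(T) = √26.7744 ≈ 5.17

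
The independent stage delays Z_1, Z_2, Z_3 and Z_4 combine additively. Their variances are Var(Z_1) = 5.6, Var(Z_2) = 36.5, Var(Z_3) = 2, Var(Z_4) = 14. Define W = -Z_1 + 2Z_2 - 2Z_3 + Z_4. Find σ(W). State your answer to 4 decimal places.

By independence, Var(W) = (-1)²Var(Z_1) + (2)²Var(Z_2) + (-2)²Var(Z_3) + (1)²Var(Z_4)
= (-1)²·5.6 + (2)²·36.5 + (-2)²·2 + (1)²·14 = 173.6
σ(W) = √173.6 ≈ 13.1757

13.1757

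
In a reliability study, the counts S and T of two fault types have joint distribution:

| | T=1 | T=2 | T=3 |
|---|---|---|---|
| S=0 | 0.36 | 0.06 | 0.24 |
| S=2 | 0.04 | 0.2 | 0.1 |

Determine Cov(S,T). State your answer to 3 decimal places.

E[S] = 0.68,  E[T] = 1.94
E[ST] = 1.48
Cov(S,T) = E[ST] − E[S]E[T] = 1.48 − (0.68)(1.94) = 0.1608

0.161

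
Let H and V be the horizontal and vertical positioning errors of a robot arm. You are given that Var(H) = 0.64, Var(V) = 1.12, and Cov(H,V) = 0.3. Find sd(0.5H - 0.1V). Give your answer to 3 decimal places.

0.376

Var(0.5H - 0.1V) = (0.5)²·Var(H) + (-0.1)²·Var(V) + 2·(0.5)·(-0.1)·Cov(H,V)
= 0.25·0.64 + 0.01·1.12 + -0.1·0.3 = 0.1412
sd(0.5H - 0.1V) = √0.1412 ≈ 0.376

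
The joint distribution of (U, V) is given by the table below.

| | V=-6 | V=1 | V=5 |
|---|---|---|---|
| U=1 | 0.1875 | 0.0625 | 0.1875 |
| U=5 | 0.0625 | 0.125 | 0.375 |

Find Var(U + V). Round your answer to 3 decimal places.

E[U] = 3.25,  E[V] = 1.5,  E[UV] = 8
Var(U) = 14.5 − (3.25)² = 3.9375;  Var(V) = 23.25 − (1.5)² = 21
Cov(U,V) = 8 − (3.25)(1.5) = 3.125
Var(U + V) = (1)²·3.9375 + (1)²·21 + 2·(1)·(1)·3.125 = 31.1875

31.188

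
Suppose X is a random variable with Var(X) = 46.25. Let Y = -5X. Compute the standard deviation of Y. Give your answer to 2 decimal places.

34.00

Var(-5X) = (-5)²·46.25 = 1156.25
SD(Y) = √1156.25 ≈ 34.00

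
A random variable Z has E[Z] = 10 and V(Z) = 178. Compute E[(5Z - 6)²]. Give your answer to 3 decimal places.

6386.000

E[5Z - 6] = 5·10 − 6 = 44
V(5Z - 6) = (5)²·178 = 4450
E[(5Z - 6)²] = V((5Z - 6)) + (E[(5Z - 6)])² = 4450 + (44)² = 6386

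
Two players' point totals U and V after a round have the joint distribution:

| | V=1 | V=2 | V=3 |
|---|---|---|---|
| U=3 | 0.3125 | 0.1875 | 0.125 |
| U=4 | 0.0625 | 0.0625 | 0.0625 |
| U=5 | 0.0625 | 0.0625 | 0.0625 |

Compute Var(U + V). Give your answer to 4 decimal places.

E[U] = 3.5625,  E[V] = 1.8125,  E[UV] = 6.5625
Var(U) = 13.3125 − (3.5625)² = 0.62109375;  Var(V) = 3.9375 − (1.8125)² = 0.65234375
Cov(U,V) = 6.5625 − (3.5625)(1.8125) = 0.10546875
Var(U + V) = (1)²·0.62109375 + (1)²·0.65234375 + 2·(1)·(1)·0.10546875 = 1.484375

1.4844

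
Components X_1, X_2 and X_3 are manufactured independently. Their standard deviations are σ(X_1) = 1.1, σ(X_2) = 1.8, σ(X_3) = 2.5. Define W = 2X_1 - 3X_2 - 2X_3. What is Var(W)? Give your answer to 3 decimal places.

Var(X_1) = 1.21, Var(X_2) = 3.24, Var(X_3) = 6.25
By independence, Var(W) = (2)²Var(X_1) + (-3)²Var(X_2) + (-2)²Var(X_3)
= (2)²·1.21 + (-3)²·3.24 + (-2)²·6.25 = 59

59.000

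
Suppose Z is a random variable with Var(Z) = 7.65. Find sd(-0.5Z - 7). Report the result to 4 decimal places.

Var(-0.5Z - 7) = (-0.5)²·7.65 = 1.9125
sd(-0.5Z - 7) = √1.9125 ≈ 1.3829

1.3829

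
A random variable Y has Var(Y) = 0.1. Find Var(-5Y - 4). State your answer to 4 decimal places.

2.5000

Var(-5Y - 4) = (-5)²·Var(Y) = 25·0.1 = 2.5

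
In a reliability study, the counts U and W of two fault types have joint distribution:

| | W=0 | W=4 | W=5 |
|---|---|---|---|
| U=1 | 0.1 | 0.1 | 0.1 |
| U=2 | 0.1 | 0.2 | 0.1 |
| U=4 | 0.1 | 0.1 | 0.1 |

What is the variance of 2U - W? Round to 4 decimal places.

E[U] = 2.3,  E[W] = 3.1,  E[UW] = 7.1
Var(U) = 6.7 − (2.3)² = 1.41;  Var(W) = 13.9 − (3.1)² = 4.29
Cov(U,W) = 7.1 − (2.3)(3.1) = -0.03
Var(2U - W) = (2)²·1.41 + (-1)²·4.29 + 2·(2)·(-1)·-0.03 = 10.05

10.0500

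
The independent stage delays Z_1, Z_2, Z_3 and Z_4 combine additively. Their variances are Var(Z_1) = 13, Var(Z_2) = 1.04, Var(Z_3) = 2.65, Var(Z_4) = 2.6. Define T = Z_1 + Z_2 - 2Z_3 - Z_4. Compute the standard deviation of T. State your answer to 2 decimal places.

By independence, Var(T) = (1)²Var(Z_1) + (1)²Var(Z_2) + (-2)²Var(Z_3) + (-1)²Var(Z_4)
= (1)²·13 + (1)²·1.04 + (-2)²·2.65 + (-1)²·2.6 = 27.24
SD(T) = √27.24 ≈ 5.22

5.22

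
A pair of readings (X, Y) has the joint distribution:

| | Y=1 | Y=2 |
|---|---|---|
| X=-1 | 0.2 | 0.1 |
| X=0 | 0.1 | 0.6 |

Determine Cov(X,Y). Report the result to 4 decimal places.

E[X] = -0.3,  E[Y] = 1.7
E[XY] = -0.4
Cov(X,Y) = E[XY] − E[X]E[Y] = -0.4 − (-0.3)(1.7) = 0.11

0.1100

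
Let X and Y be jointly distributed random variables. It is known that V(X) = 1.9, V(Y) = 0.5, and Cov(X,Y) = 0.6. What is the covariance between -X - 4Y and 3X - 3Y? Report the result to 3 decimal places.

-5.100

Cov(-X - 4Y, 3X - 3Y) = (-1)(3)V(X) + (-4)(-3)V(Y) + [(-1)(-3) + (-4)(3)]Cov(X,Y)
= -3·1.9 + 12·0.5 + -9·0.6 = -5.1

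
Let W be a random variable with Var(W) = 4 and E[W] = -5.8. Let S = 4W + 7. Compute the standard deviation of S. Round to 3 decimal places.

Var(4W + 7) = (4)²·4 = 64
sd(S) = √64 ≈ 8.000

8.000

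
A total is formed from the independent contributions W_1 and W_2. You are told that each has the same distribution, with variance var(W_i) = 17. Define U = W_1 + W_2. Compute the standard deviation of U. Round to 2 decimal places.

5.83

By independence, var(U) = (1)²var(W_1) + (1)²var(W_2)
= (1)²·17 + (1)²·17 = 34
SD(U) = √34 ≈ 5.83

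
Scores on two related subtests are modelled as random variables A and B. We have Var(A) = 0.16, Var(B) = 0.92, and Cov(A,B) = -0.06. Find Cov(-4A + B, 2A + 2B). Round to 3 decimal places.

Cov(-4A + B, 2A + 2B) = (-4)(2)Var(A) + (1)(2)Var(B) + [(-4)(2) + (1)(2)]Cov(A,B)
= -8·0.16 + 2·0.92 + -6·-0.06 = 0.92

0.920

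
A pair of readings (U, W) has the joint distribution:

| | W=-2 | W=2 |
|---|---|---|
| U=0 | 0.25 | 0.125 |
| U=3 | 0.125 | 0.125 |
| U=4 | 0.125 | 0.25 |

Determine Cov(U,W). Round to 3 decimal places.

1.000

E[U] = 2.25,  E[W] = 0
E[UW] = 1
Cov(U,W) = E[UW] − E[U]E[W] = 1 − (2.25)(0) = 1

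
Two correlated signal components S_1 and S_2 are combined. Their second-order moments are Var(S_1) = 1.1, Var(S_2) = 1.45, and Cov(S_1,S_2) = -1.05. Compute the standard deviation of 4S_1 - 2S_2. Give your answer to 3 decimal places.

Var(4S_1 - 2S_2) = (4)²·Var(S_1) + (-2)²·Var(S_2) + 2·(4)·(-2)·Cov(S_1,S_2)
= 16·1.1 + 4·1.45 + -16·-1.05 = 40.2
SD(4S_1 - 2S_2) = √40.2 ≈ 6.340

6.340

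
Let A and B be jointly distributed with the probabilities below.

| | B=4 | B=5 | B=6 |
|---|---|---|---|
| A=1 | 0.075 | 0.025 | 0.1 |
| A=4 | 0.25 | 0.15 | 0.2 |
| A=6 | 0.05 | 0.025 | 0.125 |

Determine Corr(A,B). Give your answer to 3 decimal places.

E[A] = 3.8,  E[B] = 5.05
E[AB] = 19.275
Cov(A,B) = E[AB] − E[A]E[B] = 19.275 − (3.8)(5.05) = 0.085
var(A) = 2.56,  var(B) = 0.7975
ρ = 0.085 / √(2.56·0.7975) ≈ 0.059

0.059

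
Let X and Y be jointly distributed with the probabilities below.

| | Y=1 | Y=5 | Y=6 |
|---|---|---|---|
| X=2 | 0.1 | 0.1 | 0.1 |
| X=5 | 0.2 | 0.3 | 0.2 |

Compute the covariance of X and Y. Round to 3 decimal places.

E[X] = 4.1,  E[Y] = 4.1
E[XY] = 16.9
Cov(X,Y) = E[XY] − E[X]E[Y] = 16.9 − (4.1)(4.1) = 0.09

0.090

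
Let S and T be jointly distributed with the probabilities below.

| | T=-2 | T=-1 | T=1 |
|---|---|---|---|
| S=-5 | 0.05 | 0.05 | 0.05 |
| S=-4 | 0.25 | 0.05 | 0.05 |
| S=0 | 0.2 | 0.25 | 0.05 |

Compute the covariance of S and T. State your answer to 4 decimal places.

-0.0800

E[S] = -2.15,  E[T] = -1.2
E[ST] = 2.5
cov(S,T) = E[ST] − E[S]E[T] = 2.5 − (-2.15)(-1.2) = -0.08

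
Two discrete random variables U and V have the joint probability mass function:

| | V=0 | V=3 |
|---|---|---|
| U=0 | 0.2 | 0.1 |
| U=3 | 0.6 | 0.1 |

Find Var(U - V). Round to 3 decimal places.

E[U] = 2.1,  E[V] = 0.6,  E[UV] = 0.9
Var(U) = 6.3 − (2.1)² = 1.89;  Var(V) = 1.8 − (0.6)² = 1.44
cov(U,V) = 0.9 − (2.1)(0.6) = -0.36
Var(U - V) = (1)²·1.89 + (-1)²·1.44 + 2·(1)·(-1)·-0.36 = 4.05

4.050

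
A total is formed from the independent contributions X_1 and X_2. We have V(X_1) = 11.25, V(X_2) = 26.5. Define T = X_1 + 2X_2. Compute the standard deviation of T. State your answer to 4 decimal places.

By independence, V(T) = (1)²V(X_1) + (2)²V(X_2)
= (1)²·11.25 + (2)²·26.5 = 117.25
SD(T) = √117.25 ≈ 10.8282

10.8282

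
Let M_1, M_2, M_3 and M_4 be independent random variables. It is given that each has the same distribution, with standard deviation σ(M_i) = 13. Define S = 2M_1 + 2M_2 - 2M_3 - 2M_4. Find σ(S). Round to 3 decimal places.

52.000

V(M_i) = (13)² = 169
By independence, V(S) = (2)²V(M_1) + (2)²V(M_2) + (-2)²V(M_3) + (-2)²V(M_4)
= (2)²·169 + (2)²·169 + (-2)²·169 + (-2)²·169 = 2704
σ(S) = √2704 ≈ 52.000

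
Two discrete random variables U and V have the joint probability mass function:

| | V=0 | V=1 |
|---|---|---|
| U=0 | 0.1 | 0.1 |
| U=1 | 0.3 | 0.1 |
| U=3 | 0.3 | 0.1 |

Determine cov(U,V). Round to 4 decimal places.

E[U] = 1.6,  E[V] = 0.3
E[UV] = 0.4
cov(U,V) = E[UV] − E[U]E[V] = 0.4 − (1.6)(0.3) = -0.08

-0.0800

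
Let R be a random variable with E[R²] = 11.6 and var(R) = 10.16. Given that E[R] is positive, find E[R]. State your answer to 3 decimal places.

(E[R])² = E[R²] − var(R) = 11.6 − 10.16 = 1.44
E[R] = √1.44 = 1.2

1.200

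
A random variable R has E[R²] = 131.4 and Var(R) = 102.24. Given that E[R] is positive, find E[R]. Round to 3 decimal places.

5.400

(E[R])² = E[R²] − Var(R) = 131.4 − 102.24 = 29.16
E[R] = √29.16 = 5.4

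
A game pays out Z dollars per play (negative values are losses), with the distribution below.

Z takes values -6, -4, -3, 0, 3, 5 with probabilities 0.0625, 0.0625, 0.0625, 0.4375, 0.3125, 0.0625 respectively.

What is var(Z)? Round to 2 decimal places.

8.00

E[Z] = (-6)(0.0625) + (-4)(0.0625) + (-3)(0.0625) + (0)(0.4375) + (3)(0.3125) + (5)(0.0625) = 0.4375
E[Z²] = (-6)²(0.0625) + (-4)²(0.0625) + (-3)²(0.0625) + (0)²(0.4375) + (3)²(0.3125) + (5)²(0.0625) = 8.1875
var(Z) = E[Z²] − (E[Z])² = 8.1875 − (0.4375)² = 7.99609375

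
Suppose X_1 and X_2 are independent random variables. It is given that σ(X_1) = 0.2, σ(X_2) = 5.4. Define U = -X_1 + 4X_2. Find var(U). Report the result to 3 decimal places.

var(X_1) = 0.04, var(X_2) = 29.16
By independence, var(U) = (-1)²var(X_1) + (4)²var(X_2)
= (-1)²·0.04 + (4)²·29.16 = 466.6

466.600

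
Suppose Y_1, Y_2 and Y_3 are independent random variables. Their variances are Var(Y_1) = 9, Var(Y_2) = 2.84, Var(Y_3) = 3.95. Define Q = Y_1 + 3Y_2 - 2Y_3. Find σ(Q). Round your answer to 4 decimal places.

7.0965

By independence, Var(Q) = (1)²Var(Y_1) + (3)²Var(Y_2) + (-2)²Var(Y_3)
= (1)²·9 + (3)²·2.84 + (-2)²·3.95 = 50.36
σ(Q) = √50.36 ≈ 7.0965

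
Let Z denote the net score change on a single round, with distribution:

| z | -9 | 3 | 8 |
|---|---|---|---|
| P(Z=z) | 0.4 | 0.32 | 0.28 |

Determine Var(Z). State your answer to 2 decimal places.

53.04

E[Z] = (-9)(0.4) + (3)(0.32) + (8)(0.28) = -0.4
E[Z²] = (-9)²(0.4) + (3)²(0.32) + (8)²(0.28) = 53.2
Var(Z) = E[Z²] − (E[Z])² = 53.2 − (-0.4)² = 53.04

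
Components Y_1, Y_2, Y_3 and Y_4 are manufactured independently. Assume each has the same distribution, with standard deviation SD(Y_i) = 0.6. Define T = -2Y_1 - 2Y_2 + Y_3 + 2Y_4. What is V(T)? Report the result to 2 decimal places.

V(Y_i) = (0.6)² = 0.36
By independence, V(T) = (-2)²V(Y_1) + (-2)²V(Y_2) + (1)²V(Y_3) + (2)²V(Y_4)
= (-2)²·0.36 + (-2)²·0.36 + (1)²·0.36 + (2)²·0.36 = 4.68

4.68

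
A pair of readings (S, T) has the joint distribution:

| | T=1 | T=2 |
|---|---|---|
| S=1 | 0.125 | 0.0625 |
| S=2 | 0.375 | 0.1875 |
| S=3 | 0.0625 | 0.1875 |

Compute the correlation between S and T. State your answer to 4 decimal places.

0.2990

E[S] = 2.0625,  E[T] = 1.4375
E[ST] = 3.0625
cov(S,T) = E[ST] − E[S]E[T] = 3.0625 − (2.0625)(1.4375) = 0.09765625
var(S) = 0.43359375,  var(T) = 0.24609375
ρ = 0.09765625 / √(0.43359375·0.24609375) ≈ 0.2990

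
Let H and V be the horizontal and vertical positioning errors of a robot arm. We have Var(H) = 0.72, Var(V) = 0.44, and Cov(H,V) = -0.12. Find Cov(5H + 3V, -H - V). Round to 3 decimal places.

-3.960

Cov(5H + 3V, -H - V) = (5)(-1)Var(H) + (3)(-1)Var(V) + [(5)(-1) + (3)(-1)]Cov(H,V)
= -5·0.72 + -3·0.44 + -8·-0.12 = -3.96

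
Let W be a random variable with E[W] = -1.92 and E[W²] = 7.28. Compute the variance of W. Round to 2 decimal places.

3.59

var(W) = 7.28 − (-1.92)² = 3.5936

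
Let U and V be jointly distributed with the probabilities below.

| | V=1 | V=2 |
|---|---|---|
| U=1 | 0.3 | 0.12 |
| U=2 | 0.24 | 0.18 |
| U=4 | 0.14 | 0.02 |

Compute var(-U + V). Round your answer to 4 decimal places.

1.3636

E[U] = 1.9,  E[V] = 1.32,  E[UV] = 2.46
var(U) = 4.66 − (1.9)² = 1.05;  var(V) = 1.96 − (1.32)² = 0.2176
Cov(U,V) = 2.46 − (1.9)(1.32) = -0.048
var(-U + V) = (-1)²·1.05 + (1)²·0.2176 + 2·(-1)·(1)·-0.048 = 1.3636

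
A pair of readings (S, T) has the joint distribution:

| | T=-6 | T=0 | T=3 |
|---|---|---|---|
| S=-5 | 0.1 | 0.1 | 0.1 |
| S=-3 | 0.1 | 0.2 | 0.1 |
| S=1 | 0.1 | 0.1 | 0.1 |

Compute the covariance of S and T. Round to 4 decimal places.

-0.0600

E[S] = -2.4,  E[T] = -0.9
E[ST] = 2.1
Cov(S,T) = E[ST] − E[S]E[T] = 2.1 − (-2.4)(-0.9) = -0.06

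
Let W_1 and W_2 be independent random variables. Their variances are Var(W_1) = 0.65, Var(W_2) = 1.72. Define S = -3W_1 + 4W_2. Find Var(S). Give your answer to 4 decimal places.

33.3700

By independence, Var(S) = (-3)²Var(W_1) + (4)²Var(W_2)
= (-3)²·0.65 + (4)²·1.72 = 33.37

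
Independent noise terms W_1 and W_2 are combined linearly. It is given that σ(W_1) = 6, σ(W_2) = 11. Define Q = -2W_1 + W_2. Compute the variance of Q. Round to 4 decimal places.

var(W_1) = 36, var(W_2) = 121
By independence, var(Q) = (-2)²var(W_1) + (1)²var(W_2)
= (-2)²·36 + (1)²·121 = 265

265.0000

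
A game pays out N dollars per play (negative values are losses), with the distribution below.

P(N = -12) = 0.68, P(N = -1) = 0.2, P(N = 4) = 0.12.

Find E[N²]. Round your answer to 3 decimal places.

E[N²] = (-12)²(0.68) + (-1)²(0.2) + (4)²(0.12) = 100.04

100.040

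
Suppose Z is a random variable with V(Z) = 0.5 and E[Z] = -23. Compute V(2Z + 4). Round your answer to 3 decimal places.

2.000

V(2Z + 4) = (2)²·V(Z) = 4·0.5 = 2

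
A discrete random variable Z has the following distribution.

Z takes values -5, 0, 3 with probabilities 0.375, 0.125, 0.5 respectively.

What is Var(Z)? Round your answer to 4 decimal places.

E[Z] = (-5)(0.375) + (0)(0.125) + (3)(0.5) = -0.375
E[Z²] = (-5)²(0.375) + (0)²(0.125) + (3)²(0.5) = 13.875
Var(Z) = E[Z²] − (E[Z])² = 13.875 − (-0.375)² = 13.734375

13.7344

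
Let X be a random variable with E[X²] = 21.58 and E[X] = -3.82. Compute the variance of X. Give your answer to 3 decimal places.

6.988

var(X) = 21.58 − (-3.82)² = 6.9876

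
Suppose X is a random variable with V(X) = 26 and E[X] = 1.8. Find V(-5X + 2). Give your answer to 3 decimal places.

650.000

V(-5X + 2) = (-5)²·V(X) = 25·26 = 650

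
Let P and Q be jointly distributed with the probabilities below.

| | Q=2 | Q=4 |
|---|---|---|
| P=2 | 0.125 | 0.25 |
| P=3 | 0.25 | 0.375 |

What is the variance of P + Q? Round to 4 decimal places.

E[P] = 2.625,  E[Q] = 3.25,  E[PQ] = 8.5
var(P) = 7.125 − (2.625)² = 0.234375;  var(Q) = 11.5 − (3.25)² = 0.9375
Cov(P,Q) = 8.5 − (2.625)(3.25) = -0.03125
var(P + Q) = (1)²·0.234375 + (1)²·0.9375 + 2·(1)·(1)·-0.03125 = 1.109375

1.1094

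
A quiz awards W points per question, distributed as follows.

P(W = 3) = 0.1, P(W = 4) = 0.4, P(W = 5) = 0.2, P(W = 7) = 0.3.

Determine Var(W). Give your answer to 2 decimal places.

E[W] = (3)(0.1) + (4)(0.4) + (5)(0.2) + (7)(0.3) = 5
E[W²] = (3)²(0.1) + (4)²(0.4) + (5)²(0.2) + (7)²(0.3) = 27
Var(W) = E[W²] − (E[W])² = 27 − (5)² = 2

2.00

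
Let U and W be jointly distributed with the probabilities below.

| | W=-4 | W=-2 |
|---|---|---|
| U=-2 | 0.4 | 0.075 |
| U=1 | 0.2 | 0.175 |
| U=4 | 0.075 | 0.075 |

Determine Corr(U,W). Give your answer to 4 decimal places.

0.3129

E[U] = 0.025,  E[W] = -3.35
E[UW] = 0.55
Cov(U,W) = E[UW] − E[U]E[W] = 0.55 − (0.025)(-3.35) = 0.63375
V(U) = 4.674375,  V(W) = 0.8775
ρ = 0.63375 / √(4.674375·0.8775) ≈ 0.3129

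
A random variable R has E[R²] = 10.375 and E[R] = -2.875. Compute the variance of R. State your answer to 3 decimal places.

V(R) = 10.375 − (-2.875)² = 2.109375

2.109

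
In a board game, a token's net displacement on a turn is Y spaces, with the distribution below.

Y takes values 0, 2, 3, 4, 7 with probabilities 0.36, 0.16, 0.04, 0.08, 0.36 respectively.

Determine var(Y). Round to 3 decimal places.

E[Y] = (0)(0.36) + (2)(0.16) + (3)(0.04) + (4)(0.08) + (7)(0.36) = 3.28
E[Y²] = (0)²(0.36) + (2)²(0.16) + (3)²(0.04) + (4)²(0.08) + (7)²(0.36) = 19.92
var(Y) = E[Y²] − (E[Y])² = 19.92 − (3.28)² = 9.1616

9.162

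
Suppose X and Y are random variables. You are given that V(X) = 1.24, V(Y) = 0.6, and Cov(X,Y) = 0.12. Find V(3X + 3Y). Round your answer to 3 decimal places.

V(3X + 3Y) = (3)²·V(X) + (3)²·V(Y) + 2·(3)·(3)·Cov(X,Y)
= 9·1.24 + 9·0.6 + 18·0.12 = 18.72

18.720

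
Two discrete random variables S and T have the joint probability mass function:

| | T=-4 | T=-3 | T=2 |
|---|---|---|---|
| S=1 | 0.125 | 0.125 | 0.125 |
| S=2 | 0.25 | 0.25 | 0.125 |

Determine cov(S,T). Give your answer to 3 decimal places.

-0.172

E[S] = 1.625,  E[T] = -2.125
E[ST] = -3.625
cov(S,T) = E[ST] − E[S]E[T] = -3.625 − (1.625)(-2.125) = -0.171875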